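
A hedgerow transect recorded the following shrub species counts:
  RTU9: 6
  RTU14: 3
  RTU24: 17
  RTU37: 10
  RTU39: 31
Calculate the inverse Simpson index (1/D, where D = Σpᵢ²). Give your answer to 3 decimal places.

3.218

Total N = 6+3+17+10+31 = 67, so the proportions are 0.0895522, 0.0447761, 0.2537313, 0.1492537, 0.4626866 (working shown to 7 dp, full precision carried).
D = 0.0895522² + 0.0447761² + 0.2537313² + 0.1492537² + 0.4626866² = 0.0080196 + 0.0020049 + 0.0643796 + 0.0222767 + 0.2140789 = 0.3107596.
So 1/D = 3.21792, i.e. 3.218 to 3 decimal places.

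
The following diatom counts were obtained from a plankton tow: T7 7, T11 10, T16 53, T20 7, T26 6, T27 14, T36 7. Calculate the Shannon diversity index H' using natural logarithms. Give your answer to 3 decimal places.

Total N = 7+10+53+7+6+14+7 = 104, so the proportions are 0.06731, 0.09615, 0.50962, 0.06731, 0.05769, 0.13462, 0.06731 (working shown to 5 dp, full precision carried).
Each pᵢ ln pᵢ term: 0.06731×(-2.69848)=-0.18163, 0.09615×(-2.34181)=-0.22517, 0.50962×(-0.67410)=-0.34353, 0.06731×(-2.69848)=-0.18163, 0.05769×(-2.85263)=-0.16457, 0.13462×(-2.00533)=-0.26995, 0.06731×(-2.69848)=-0.18163.
Sum = -1.54811, so H' = 1.548.

1.548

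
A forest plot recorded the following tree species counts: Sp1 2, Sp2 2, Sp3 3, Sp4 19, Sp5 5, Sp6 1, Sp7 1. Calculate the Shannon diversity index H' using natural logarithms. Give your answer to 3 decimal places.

Total N = 2+2+3+19+5+1+1 = 33, so the proportions are 0.06061, 0.06061, 0.09091, 0.57576, 0.15152, 0.0303, 0.0303 (working shown to 5 dp, full precision carried).
Each pᵢ ln pᵢ term: 0.06061×(-2.80336)=-0.16990, 0.06061×(-2.80336)=-0.16990, 0.09091×(-2.39790)=-0.21799, 0.57576×(-0.55207)=-0.31786, 0.15152×(-1.88707)=-0.28592, 0.0303×(-3.49651)=-0.10595, 0.0303×(-3.49651)=-0.10595.
Sum = -1.37348, so H' = 1.373.

1.373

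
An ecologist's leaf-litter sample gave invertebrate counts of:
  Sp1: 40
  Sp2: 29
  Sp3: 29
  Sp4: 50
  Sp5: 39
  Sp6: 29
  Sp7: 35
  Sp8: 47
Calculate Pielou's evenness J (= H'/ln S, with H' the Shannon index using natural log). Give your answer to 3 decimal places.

Total N = 40+29+29+50+39+29+35+47 = 298, so the proportions are 0.13423, 0.09732, 0.09732, 0.16779, 0.13087, 0.09732, 0.11745, 0.15772 (working shown to 5 dp, full precision carried).
H' = −Σ pᵢ ln pᵢ = −((-0.26956) + (-0.22673) + (-0.22673) + (-0.29951) + (-0.26613) + (-0.22673) + (-0.25155) + (-0.29130)) = 2.05822.
With S = 8 species, ln S = 2.07944, so J = 2.05822/2.07944 = 0.98979, i.e. 0.990 to 3 decimal places.

0.990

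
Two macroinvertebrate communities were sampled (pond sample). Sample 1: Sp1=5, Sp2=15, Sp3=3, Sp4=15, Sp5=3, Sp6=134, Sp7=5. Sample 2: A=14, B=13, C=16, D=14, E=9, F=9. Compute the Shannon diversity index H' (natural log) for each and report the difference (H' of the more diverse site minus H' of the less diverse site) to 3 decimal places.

0.799

Sample 1: N=180, proportions 0.02778, 0.08333, 0.01667, 0.08333, 0.01667, 0.74444, 0.02778, giving H' = 0.96941 (working shown to 5 dp, full precision carried).
Sample 2: N=75, proportions 0.18667, 0.17333, 0.21333, 0.18667, 0.12, 0.12, giving H' = 1.76883.
Difference = |0.96941 − 1.76883| = 0.79942, i.e. 0.799 to 3 decimal places.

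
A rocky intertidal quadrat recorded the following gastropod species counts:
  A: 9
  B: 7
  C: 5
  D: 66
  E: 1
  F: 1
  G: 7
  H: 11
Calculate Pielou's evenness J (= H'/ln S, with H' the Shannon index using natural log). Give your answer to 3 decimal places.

Total N = 9+7+5+66+1+1+7+11 = 107, so the proportions are 0.08411, 0.06542, 0.04673, 0.61682, 0.00935, 0.00935, 0.06542, 0.1028 (working shown to 5 dp, full precision carried).
H' = −Σ pᵢ ln pᵢ = −((-0.20823) + (-0.17840) + (-0.14315) + (-0.29803) + (-0.04367) + (-0.04367) + (-0.17840) + (-0.23387)) = 1.32742.
With S = 8 species, ln S = 2.07944, so J = 1.32742/2.07944 = 0.63835, i.e. 0.638 to 3 decimal places.

0.638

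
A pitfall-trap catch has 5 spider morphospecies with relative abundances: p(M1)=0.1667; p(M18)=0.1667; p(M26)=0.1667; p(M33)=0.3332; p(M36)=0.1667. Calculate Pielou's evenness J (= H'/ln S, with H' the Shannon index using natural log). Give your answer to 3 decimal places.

H' = −Σ pᵢ ln pᵢ = −((-0.29865) + (-0.29865) + (-0.29865) + (-0.36619) + (-0.29865)) = 1.56080 (working shown to 5 dp, full precision carried).
With S = 5 species, ln S = 1.60944, so J = 1.56080/1.60944 = 0.96978, i.e. 0.970 to 3 decimal places.

0.970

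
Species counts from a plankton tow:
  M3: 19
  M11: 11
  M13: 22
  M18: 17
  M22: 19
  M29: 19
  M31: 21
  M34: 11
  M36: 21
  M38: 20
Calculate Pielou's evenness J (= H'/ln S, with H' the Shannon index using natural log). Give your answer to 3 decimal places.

Total N = 19+11+22+17+19+19+21+11+21+20 = 180, so the proportions are 0.10556, 0.06111, 0.12222, 0.09444, 0.10556, 0.10556, 0.11667, 0.06111, 0.11667, 0.11111 (working shown to 5 dp, full precision carried).
H' = −Σ pᵢ ln pᵢ = −((-0.23734) + (-0.17081) + (-0.25690) + (-0.22286) + (-0.23734) + (-0.23734) + (-0.25065) + (-0.17081) + (-0.25065) + (-0.24414)) = 2.27885.
With S = 10 species, ln S = 2.30259, so J = 2.27885/2.30259 = 0.98969, i.e. 0.990 to 3 decimal places.

0.990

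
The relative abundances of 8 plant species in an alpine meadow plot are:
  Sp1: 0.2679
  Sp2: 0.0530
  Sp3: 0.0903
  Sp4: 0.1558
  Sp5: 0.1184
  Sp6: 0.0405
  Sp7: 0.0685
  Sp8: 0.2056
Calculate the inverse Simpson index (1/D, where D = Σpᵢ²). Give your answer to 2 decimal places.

D = 0.2679² + 0.053² + 0.0903² + 0.1558² + 0.1184² + 0.0405² + 0.0685² + 0.2056² = 0.071770 + 0.002809 + 0.008154 + 0.024274 + 0.014019 + 0.001640 + 0.004692 + 0.042271 = 0.169630 (working shown to 6 dp, full precision carried).
So 1/D = 5.8952, i.e. 5.90 to 2 decimal places.

5.90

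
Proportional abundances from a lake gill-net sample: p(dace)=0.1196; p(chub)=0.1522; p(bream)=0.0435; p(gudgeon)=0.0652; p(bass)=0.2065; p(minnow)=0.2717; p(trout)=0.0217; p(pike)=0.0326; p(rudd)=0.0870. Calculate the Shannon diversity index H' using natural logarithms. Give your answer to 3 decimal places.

Each pᵢ ln pᵢ term (working shown to 5 dp, full precision carried): 0.1196×(-2.12360)=-0.25398, 0.1522×(-1.88256)=-0.28653, 0.0435×(-3.13499)=-0.13637, 0.0652×(-2.73030)=-0.17802, 0.2065×(-1.57745)=-0.32574, 0.2717×(-1.30306)=-0.35404, 0.0217×(-3.83044)=-0.08312, 0.0326×(-3.42344)=-0.11160, 0.087×(-2.44185)=-0.21244.
Sum = -1.94185, so H' = 1.942.

1.942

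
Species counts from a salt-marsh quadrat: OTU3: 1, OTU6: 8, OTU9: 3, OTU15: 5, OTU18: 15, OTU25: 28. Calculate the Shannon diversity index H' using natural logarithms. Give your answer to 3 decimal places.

Total N = 1+8+3+5+15+28 = 60, so the proportions are 0.01667, 0.13333, 0.05, 0.08333, 0.25, 0.46667 (working shown to 5 dp, full precision carried).
Each pᵢ ln pᵢ term: 0.01667×(-4.09434)=-0.06824, 0.13333×(-2.01490)=-0.26865, 0.05×(-2.99573)=-0.14979, 0.08333×(-2.48491)=-0.20708, 0.25×(-1.38629)=-0.34657, 0.46667×(-0.76214)=-0.35567.
Sum = -1.39599, so H' = 1.396.

1.396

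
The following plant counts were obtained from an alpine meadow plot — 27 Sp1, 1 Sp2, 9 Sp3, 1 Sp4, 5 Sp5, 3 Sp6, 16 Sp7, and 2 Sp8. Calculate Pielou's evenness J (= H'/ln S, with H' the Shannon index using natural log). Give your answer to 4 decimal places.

0.7538

Total N = 27+1+9+1+5+3+16+2 = 64, so the proportions are 0.421875, 0.015625, 0.140625, 0.015625, 0.078125, 0.046875, 0.25, 0.03125 (working shown to 6 dp, full precision carried).
H' = −Σ pᵢ ln pᵢ = −((-0.364098) + (-0.064983) + (-0.275858) + (-0.064983) + (-0.199175) + (-0.143450) + (-0.346574) + (-0.108304)) = 1.567424.
With S = 8 species, ln S = 2.079442, so J = 1.567424/2.079442 = 0.753772, i.e. 0.7538 to 4 decimal places.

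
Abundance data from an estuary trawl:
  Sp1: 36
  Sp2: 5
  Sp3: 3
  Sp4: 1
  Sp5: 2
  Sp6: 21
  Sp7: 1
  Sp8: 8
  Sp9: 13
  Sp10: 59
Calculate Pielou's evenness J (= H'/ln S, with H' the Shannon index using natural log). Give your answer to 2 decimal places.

0.73

Total N = 36+5+3+1+2+21+1+8+13+59 = 149, so the proportions are 0.2416, 0.0336, 0.0201, 0.0067, 0.0134, 0.1409, 0.0067, 0.0537, 0.0872, 0.396 (working shown to 4 dp, full precision carried).
H' = −Σ pᵢ ln pᵢ = −((-0.3432) + (-0.1139) + (-0.0786) + (-0.0336) + (-0.0579) + (-0.2762) + (-0.0336) + (-0.1570) + (-0.2128) + (-0.3668)) = 1.6736.
With S = 10 species, ln S = 2.3026, so J = 1.6736/2.3026 = 0.7268, i.e. 0.73 to 2 decimal places.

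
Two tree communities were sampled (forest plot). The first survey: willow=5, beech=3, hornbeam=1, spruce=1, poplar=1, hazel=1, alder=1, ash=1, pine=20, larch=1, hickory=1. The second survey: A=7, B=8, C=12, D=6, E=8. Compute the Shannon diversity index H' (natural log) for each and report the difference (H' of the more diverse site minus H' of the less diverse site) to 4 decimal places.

0.0238

The first survey: N=36, proportions 0.138889, 0.083333, 0.027778, 0.027778, 0.027778, 0.027778, 0.027778, 0.027778, 0.555556, 0.027778, 0.027778, giving H' = 1.604139 (working shown to 6 dp, full precision carried).
The second survey: N=41, proportions 0.170732, 0.195122, 0.292683, 0.146341, 0.195122, giving H' = 1.580356.
Difference = |1.604139 − 1.580356| = 0.023783, i.e. 0.0238 to 4 decimal places.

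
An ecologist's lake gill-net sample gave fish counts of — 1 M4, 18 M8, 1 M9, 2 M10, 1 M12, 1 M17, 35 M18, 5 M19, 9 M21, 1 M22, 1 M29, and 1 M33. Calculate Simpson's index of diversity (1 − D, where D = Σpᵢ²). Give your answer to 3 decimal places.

0.712

Total N = 1+18+1+2+1+1+35+5+9+1+1+1 = 76, so the proportions are 0.01316, 0.23684, 0.01316, 0.02632, 0.01316, 0.01316, 0.46053, 0.06579, 0.11842, 0.01316, 0.01316, 0.01316 (working shown to 5 dp, full precision carried).
D = 0.01316² + 0.23684² + 0.01316² + 0.02632² + 0.01316² + 0.01316² + 0.46053² + 0.06579² + 0.11842² + 0.01316² + 0.01316² + 0.01316² = 0.00017 + 0.05609 + 0.00017 + 0.00069 + 0.00017 + 0.00017 + 0.21208 + 0.00433 + 0.01402 + 0.00017 + 0.00017 + 0.00017 = 0.28843.
So 1 − D = 0.71157, i.e. 0.712 to 3 decimal places.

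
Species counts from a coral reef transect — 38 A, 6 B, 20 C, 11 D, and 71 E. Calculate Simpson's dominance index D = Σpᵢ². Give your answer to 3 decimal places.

0.330

Total N = 38+6+20+11+71 = 146, so the proportions are 0.26027, 0.0411, 0.13699, 0.07534, 0.4863 (working shown to 5 dp, full precision carried).
D = 0.26027² + 0.0411² + 0.13699² + 0.07534² + 0.4863² = 0.06774 + 0.00169 + 0.01877 + 0.00568 + 0.23649 = 0.33036.
To 3 decimal places, D = 0.330.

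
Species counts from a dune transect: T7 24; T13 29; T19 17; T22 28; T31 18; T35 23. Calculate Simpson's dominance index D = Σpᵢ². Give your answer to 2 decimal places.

0.17

Total N = 24+29+17+28+18+23 = 139, so the proportions are 0.1727, 0.2086, 0.1223, 0.2014, 0.1295, 0.1655 (working shown to 4 dp, full precision carried).
D = 0.1727² + 0.2086² + 0.1223² + 0.2014² + 0.1295² + 0.1655² = 0.0298 + 0.0435 + 0.0150 + 0.0406 + 0.0168 + 0.0274 = 0.1730.
To 2 decimal places, D = 0.17.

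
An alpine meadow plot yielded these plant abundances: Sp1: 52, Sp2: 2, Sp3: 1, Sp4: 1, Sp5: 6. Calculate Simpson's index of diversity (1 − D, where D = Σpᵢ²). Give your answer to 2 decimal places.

Total N = 52+2+1+1+6 = 62, so the proportions are 0.8387, 0.0323, 0.0161, 0.0161, 0.0968 (working shown to 4 dp, full precision carried).
D = 0.8387² + 0.0323² + 0.0161² + 0.0161² + 0.0968² = 0.7034 + 0.0010 + 0.0003 + 0.0003 + 0.0094 = 0.7144.
So 1 − D = 0.2856, i.e. 0.29 to 2 decimal places.

0.29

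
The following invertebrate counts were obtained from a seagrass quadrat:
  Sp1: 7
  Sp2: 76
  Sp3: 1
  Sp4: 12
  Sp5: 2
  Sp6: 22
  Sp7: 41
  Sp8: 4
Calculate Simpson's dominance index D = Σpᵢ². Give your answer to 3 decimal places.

0.300

Total N = 7+76+1+12+2+22+41+4 = 165, so the proportions are 0.04242, 0.46061, 0.00606, 0.07273, 0.01212, 0.13333, 0.24848, 0.02424 (working shown to 5 dp, full precision carried).
D = 0.04242² + 0.46061² + 0.00606² + 0.07273² + 0.01212² + 0.13333² + 0.24848² + 0.02424² = 0.00180 + 0.21216 + 0.00004 + 0.00529 + 0.00015 + 0.01778 + 0.06174 + 0.00059 = 0.29954.
To 3 decimal places, D = 0.300.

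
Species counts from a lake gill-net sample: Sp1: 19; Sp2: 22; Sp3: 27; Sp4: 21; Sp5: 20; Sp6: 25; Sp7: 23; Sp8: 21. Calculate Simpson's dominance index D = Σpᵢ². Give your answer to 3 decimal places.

Total N = 19+22+27+21+20+25+23+21 = 178, so the proportions are 0.10674, 0.1236, 0.15169, 0.11798, 0.11236, 0.14045, 0.12921, 0.11798 (working shown to 5 dp, full precision carried).
D = 0.10674² + 0.1236² + 0.15169² + 0.11798² + 0.11236² + 0.14045² + 0.12921² + 0.11798² = 0.01139 + 0.01528 + 0.02301 + 0.01392 + 0.01262 + 0.01973 + 0.01670 + 0.01392 = 0.12656.
To 3 decimal places, D = 0.127.

0.127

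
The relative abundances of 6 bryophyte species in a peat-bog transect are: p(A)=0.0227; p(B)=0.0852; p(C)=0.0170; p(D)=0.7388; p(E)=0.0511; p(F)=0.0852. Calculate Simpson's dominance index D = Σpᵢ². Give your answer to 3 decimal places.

0.564

D = 0.0227² + 0.0852² + 0.017² + 0.7388² + 0.0511² + 0.0852² = 0.00052 + 0.00726 + 0.00029 + 0.54583 + 0.00261 + 0.00726 = 0.56376 (working shown to 5 dp, full precision carried).
To 3 decimal places, D = 0.564.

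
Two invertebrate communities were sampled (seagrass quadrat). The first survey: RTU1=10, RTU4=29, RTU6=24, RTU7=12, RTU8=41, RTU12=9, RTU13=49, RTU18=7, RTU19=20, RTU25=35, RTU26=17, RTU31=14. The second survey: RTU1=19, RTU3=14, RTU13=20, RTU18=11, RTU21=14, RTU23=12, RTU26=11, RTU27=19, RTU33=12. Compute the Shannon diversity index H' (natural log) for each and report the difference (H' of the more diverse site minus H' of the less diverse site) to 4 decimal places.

The first survey: N=267, proportions 0.037453, 0.108614, 0.089888, 0.044944, 0.153558, 0.033708, 0.183521, 0.026217, 0.074906, 0.131086, 0.06367, 0.052434, giving H' = 2.319140 (working shown to 6 dp, full precision carried).
The second survey: N=132, proportions 0.143939, 0.106061, 0.151515, 0.083333, 0.106061, 0.090909, 0.083333, 0.143939, 0.090909, giving H' = 2.170011.
Difference = |2.319140 − 2.170011| = 0.149129, i.e. 0.1491 to 4 decimal places.

0.1491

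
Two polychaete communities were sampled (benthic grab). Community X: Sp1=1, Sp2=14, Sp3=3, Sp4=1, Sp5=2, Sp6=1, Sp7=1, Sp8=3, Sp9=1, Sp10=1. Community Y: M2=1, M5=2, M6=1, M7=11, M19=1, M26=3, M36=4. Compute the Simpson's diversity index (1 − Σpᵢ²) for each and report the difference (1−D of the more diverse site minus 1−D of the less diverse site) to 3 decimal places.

0.004

Community X: N=28, proportions 0.03571, 0.5, 0.10714, 0.03571, 0.07143, 0.03571, 0.03571, 0.10714, 0.03571, 0.03571, giving 1−D = 0.71429 (working shown to 5 dp, full precision carried).
Community Y: N=23, proportions 0.04348, 0.08696, 0.04348, 0.47826, 0.04348, 0.13043, 0.17391, giving 1−D = 0.71078.
Difference = |0.71429 − 0.71078| = 0.00351, i.e. 0.004 to 3 decimal places.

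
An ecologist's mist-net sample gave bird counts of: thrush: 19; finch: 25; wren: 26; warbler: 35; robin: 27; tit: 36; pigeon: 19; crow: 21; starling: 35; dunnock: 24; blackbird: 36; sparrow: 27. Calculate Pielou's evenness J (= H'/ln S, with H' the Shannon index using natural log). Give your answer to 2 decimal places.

0.99

Total N = 19+25+26+35+27+36+19+21+35+24+36+27 = 330, so the proportions are 0.0576, 0.0758, 0.0788, 0.1061, 0.0818, 0.1091, 0.0576, 0.0636, 0.1061, 0.0727, 0.1091, 0.0818 (working shown to 4 dp, full precision carried).
H' = −Σ pᵢ ln pᵢ = −((-0.1644) + (-0.1955) + (-0.2002) + (-0.2380) + (-0.2048) + (-0.2417) + (-0.1644) + (-0.1753) + (-0.2380) + (-0.1906) + (-0.2417) + (-0.2048)) = 2.4593.
With S = 12 species, ln S = 2.4849, so J = 2.4593/2.4849 = 0.9897, i.e. 0.99 to 2 decimal places.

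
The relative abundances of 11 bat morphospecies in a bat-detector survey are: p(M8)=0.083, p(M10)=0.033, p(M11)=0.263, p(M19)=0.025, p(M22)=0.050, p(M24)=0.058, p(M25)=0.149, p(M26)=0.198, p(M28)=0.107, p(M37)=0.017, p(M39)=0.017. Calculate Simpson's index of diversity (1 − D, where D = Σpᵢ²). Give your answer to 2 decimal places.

D = 0.083² + 0.033² + 0.263² + 0.025² + 0.05² + 0.058² + 0.149² + 0.198² + 0.107² + 0.017² + 0.017² = 0.0069 + 0.0011 + 0.0692 + 0.0006 + 0.0025 + 0.0034 + 0.0222 + 0.0392 + 0.0114 + 0.0003 + 0.0003 = 0.1571 (working shown to 4 dp, full precision carried).
So 1 − D = 0.8429, i.e. 0.84 to 2 decimal places.

0.84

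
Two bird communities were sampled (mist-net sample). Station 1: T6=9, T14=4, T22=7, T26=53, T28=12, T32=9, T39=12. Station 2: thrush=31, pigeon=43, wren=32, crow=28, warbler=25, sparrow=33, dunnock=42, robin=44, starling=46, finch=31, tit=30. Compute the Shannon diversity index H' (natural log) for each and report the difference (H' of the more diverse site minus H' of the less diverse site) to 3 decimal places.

0.817

Station 1: N=106, proportions 0.08491, 0.03774, 0.06604, 0.5, 0.11321, 0.08491, 0.11321, giving H' = 1.56174 (working shown to 5 dp, full precision carried).
Station 2: N=385, proportions 0.08052, 0.11169, 0.08312, 0.07273, 0.06494, 0.08571, 0.10909, 0.11429, 0.11948, 0.08052, 0.07792, giving H' = 2.37833.
Difference = |1.56174 − 2.37833| = 0.81659, i.e. 0.817 to 3 decimal places.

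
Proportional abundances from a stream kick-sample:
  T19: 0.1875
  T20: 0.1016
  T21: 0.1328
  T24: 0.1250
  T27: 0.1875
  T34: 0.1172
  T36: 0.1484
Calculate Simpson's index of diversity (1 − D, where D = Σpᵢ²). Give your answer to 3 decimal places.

D = 0.1875² + 0.1016² + 0.1328² + 0.125² + 0.1875² + 0.1172² + 0.1484² = 0.03516 + 0.01032 + 0.01764 + 0.01562 + 0.03516 + 0.01374 + 0.02202 = 0.14965 (working shown to 5 dp, full precision carried).
So 1 − D = 0.85035, i.e. 0.850 to 3 decimal places.

0.850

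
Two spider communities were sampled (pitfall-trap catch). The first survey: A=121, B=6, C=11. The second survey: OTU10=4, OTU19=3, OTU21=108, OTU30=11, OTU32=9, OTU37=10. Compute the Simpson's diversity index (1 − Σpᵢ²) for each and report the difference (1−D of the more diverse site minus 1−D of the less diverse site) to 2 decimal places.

0.21

The first survey: N=138, proportions 0.8768, 0.0435, 0.0797, giving 1−D = 0.2230 (working shown to 4 dp, full precision carried).
The second survey: N=145, proportions 0.0276, 0.0207, 0.7448, 0.0759, 0.0621, 0.069, giving 1−D = 0.4297.
Difference = |0.2230 − 0.4297| = 0.2067, i.e. 0.21 to 2 decimal places.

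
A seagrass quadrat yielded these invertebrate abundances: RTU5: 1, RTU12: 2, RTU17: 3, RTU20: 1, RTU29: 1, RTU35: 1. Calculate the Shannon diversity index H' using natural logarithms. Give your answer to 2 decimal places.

Total N = 1+2+3+1+1+1 = 9, so the proportions are 0.1111, 0.2222, 0.3333, 0.1111, 0.1111, 0.1111 (working shown to 4 dp, full precision carried).
Each pᵢ ln pᵢ term: 0.1111×(-2.1972)=-0.2441, 0.2222×(-1.5041)=-0.3342, 0.3333×(-1.0986)=-0.3662, 0.1111×(-2.1972)=-0.2441, 0.1111×(-2.1972)=-0.2441, 0.1111×(-2.1972)=-0.2441.
Sum = -1.6770, so H' = 1.68.

1.68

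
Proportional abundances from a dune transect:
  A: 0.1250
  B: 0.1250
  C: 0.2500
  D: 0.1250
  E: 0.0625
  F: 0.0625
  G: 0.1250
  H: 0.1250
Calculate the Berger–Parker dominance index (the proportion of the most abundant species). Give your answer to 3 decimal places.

0.250

The largest proportion is 0.25, i.e. d = 0.250 to 3 decimal places.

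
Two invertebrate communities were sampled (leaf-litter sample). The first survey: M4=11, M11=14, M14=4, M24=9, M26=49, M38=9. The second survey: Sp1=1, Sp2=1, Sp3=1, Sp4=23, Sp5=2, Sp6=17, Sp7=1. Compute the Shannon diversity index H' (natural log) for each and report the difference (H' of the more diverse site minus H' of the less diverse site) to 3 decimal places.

The first survey: N=96, proportions 0.114583, 0.145833, 0.041667, 0.09375, 0.510417, 0.09375, giving H' = 1.448535 (working shown to 6 dp, full precision carried).
The second survey: N=46, proportions 0.021739, 0.021739, 0.021739, 0.5, 0.043478, 0.369565, 0.021739, giving H' = 1.183700.
Difference = |1.448535 − 1.183700| = 0.264835, i.e. 0.265 to 3 decimal places.

0.265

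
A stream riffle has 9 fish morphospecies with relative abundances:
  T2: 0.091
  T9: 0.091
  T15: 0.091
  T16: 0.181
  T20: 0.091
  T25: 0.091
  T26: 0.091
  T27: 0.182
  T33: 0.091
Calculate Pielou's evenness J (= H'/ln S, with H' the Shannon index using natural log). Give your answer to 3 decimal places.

0.977

H' = −Σ pᵢ ln pᵢ = −((-0.21812) + (-0.21812) + (-0.21812) + (-0.30938) + (-0.21812) + (-0.21812) + (-0.21812) + (-0.31008) + (-0.21812)) = 2.14628 (working shown to 5 dp, full precision carried).
With S = 9 species, ln S = 2.19722, so J = 2.14628/2.19722 = 0.97681, i.e. 0.977 to 3 decimal places.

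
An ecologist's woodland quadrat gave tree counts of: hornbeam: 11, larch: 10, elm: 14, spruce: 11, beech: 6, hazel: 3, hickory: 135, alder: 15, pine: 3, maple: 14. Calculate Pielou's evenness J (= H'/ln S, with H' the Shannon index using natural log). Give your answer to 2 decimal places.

0.64

Total N = 11+10+14+11+6+3+135+15+3+14 = 222, so the proportions are 0.0495, 0.045, 0.0631, 0.0495, 0.027, 0.0135, 0.6081, 0.0676, 0.0135, 0.0631 (working shown to 4 dp, full precision carried).
H' = −Σ pᵢ ln pᵢ = −((-0.1489) + (-0.1396) + (-0.1743) + (-0.1489) + (-0.0976) + (-0.0582) + (-0.3025) + (-0.1821) + (-0.0582) + (-0.1743)) = 1.4844.
With S = 10 species, ln S = 2.3026, so J = 1.4844/2.3026 = 0.6447, i.e. 0.64 to 2 decimal places.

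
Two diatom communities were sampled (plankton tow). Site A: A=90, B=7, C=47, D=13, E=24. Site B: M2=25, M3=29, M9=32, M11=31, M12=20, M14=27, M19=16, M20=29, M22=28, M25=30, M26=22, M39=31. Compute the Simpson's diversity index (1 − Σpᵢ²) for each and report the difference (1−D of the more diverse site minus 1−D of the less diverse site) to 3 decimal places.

0.253

Site A: N=181, proportions 0.49724, 0.03867, 0.25967, 0.07182, 0.1326, giving 1−D = 0.66109 (working shown to 5 dp, full precision carried).
Site B: N=320, proportions 0.07812, 0.09062, 0.1, 0.09688, 0.0625, 0.08438, 0.05, 0.09062, 0.0875, 0.09375, 0.06875, 0.09688, giving 1−D = 0.91400.
Difference = |0.66109 − 0.91400| = 0.25291, i.e. 0.253 to 3 decimal places.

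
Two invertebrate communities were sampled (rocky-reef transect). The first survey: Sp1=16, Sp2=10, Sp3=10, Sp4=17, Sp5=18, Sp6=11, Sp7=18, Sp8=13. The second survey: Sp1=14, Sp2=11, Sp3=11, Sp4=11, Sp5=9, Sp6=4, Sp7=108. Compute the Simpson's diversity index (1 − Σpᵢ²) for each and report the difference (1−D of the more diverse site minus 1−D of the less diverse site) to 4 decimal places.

0.3047

The first survey: N=113, proportions 0.141593, 0.088496, 0.088496, 0.150442, 0.159292, 0.097345, 0.159292, 0.115044, giving 1−D = 0.868196 (working shown to 6 dp, full precision carried).
The second survey: N=168, proportions 0.083333, 0.065476, 0.065476, 0.065476, 0.053571, 0.02381, 0.642857, giving 1−D = 0.563492.
Difference = |0.868196 − 0.563492| = 0.304704, i.e. 0.3047 to 4 decimal places.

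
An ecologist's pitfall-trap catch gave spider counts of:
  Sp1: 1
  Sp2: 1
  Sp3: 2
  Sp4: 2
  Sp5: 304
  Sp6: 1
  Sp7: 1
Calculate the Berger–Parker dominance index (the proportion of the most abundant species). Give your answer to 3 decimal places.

Total N = 1+1+2+2+304+1+1 = 312, so the proportions are 0.00321, 0.00321, 0.00641, 0.00641, 0.97436, 0.00321, 0.00321 (working shown to 5 dp, full precision carried).
The largest proportion is 0.97436, i.e. d = 0.974 to 3 decimal places.

0.974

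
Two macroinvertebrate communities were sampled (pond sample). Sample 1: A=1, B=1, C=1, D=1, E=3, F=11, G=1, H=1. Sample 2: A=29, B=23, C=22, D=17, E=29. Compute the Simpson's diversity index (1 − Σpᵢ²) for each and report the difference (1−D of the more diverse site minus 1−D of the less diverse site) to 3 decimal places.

0.133

Sample 1: N=20, proportions 0.05, 0.05, 0.05, 0.05, 0.15, 0.55, 0.05, 0.05, giving 1−D = 0.66000 (working shown to 5 dp, full precision carried).
Sample 2: N=120, proportions 0.24167, 0.19167, 0.18333, 0.14167, 0.24167, giving 1−D = 0.79278.
Difference = |0.66000 − 0.79278| = 0.13278, i.e. 0.133 to 3 decimal places.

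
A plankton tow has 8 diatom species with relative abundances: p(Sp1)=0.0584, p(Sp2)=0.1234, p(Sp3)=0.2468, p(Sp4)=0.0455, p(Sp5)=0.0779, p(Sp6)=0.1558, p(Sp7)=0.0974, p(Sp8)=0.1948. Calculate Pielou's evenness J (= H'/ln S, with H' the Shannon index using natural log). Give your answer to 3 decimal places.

H' = −Σ pᵢ ln pᵢ = −((-0.16588) + (-0.25819) + (-0.34532) + (-0.14060) + (-0.19883) + (-0.28966) + (-0.22684) + (-0.31865)) = 1.94396 (working shown to 5 dp, full precision carried).
With S = 8 species, ln S = 2.07944, so J = 1.94396/2.07944 = 0.93485, i.e. 0.935 to 3 decimal places.

0.935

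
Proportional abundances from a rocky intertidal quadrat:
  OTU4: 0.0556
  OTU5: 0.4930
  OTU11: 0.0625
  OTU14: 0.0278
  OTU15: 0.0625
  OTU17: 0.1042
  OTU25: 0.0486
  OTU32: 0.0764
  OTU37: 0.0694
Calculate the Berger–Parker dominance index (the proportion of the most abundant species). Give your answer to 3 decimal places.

0.493

The largest proportion is 0.493, i.e. d = 0.493 to 3 decimal places.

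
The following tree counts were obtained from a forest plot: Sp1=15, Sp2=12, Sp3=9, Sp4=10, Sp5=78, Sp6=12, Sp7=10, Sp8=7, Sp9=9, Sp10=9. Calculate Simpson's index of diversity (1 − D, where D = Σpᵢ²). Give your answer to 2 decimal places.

Total N = 15+12+9+10+78+12+10+7+9+9 = 171, so the proportions are 0.0877, 0.0702, 0.0526, 0.0585, 0.4561, 0.0702, 0.0585, 0.0409, 0.0526, 0.0526 (working shown to 4 dp, full precision carried).
D = 0.0877² + 0.0702² + 0.0526² + 0.0585² + 0.4561² + 0.0702² + 0.0585² + 0.0409² + 0.0526² + 0.0526² = 0.0077 + 0.0049 + 0.0028 + 0.0034 + 0.2081 + 0.0049 + 0.0034 + 0.0017 + 0.0028 + 0.0028 = 0.2424.
So 1 − D = 0.7576, i.e. 0.76 to 2 decimal places.

0.76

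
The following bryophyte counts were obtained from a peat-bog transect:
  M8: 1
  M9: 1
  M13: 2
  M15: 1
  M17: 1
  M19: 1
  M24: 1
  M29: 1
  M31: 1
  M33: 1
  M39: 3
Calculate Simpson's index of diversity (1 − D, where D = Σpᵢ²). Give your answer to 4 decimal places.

Total N = 1+1+2+1+1+1+1+1+1+1+3 = 14, so the proportions are 0.071429, 0.071429, 0.142857, 0.071429, 0.071429, 0.071429, 0.071429, 0.071429, 0.071429, 0.071429, 0.214286 (working shown to 6 dp, full precision carried).
D = 0.071429² + 0.071429² + 0.142857² + 0.071429² + 0.071429² + 0.071429² + 0.071429² + 0.071429² + 0.071429² + 0.071429² + 0.214286² = 0.005102 + 0.005102 + 0.020408 + 0.005102 + 0.005102 + 0.005102 + 0.005102 + 0.005102 + 0.005102 + 0.005102 + 0.045918 = 0.112245.
So 1 − D = 0.887755, i.e. 0.8878 to 4 decimal places.

0.8878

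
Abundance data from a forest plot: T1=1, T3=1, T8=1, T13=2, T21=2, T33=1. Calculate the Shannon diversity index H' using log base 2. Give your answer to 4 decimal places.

Total N = 1+1+1+2+2+1 = 8, so the proportions are 0.125, 0.125, 0.125, 0.25, 0.25, 0.125 (working shown to 6 dp, full precision carried).
Each pᵢ log₂ pᵢ term: 0.125×(-3.000000)=-0.375000, 0.125×(-3.000000)=-0.375000, 0.125×(-3.000000)=-0.375000, 0.25×(-2.000000)=-0.500000, 0.25×(-2.000000)=-0.500000, 0.125×(-3.000000)=-0.375000.
Sum = -2.500000, so H' = 2.5000.

2.5000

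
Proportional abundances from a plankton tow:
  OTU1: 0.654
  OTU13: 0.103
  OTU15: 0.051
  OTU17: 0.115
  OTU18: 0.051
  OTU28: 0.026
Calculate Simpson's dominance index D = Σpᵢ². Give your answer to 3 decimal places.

D = 0.654² + 0.103² + 0.051² + 0.115² + 0.051² + 0.026² = 0.42772 + 0.01061 + 0.00260 + 0.01323 + 0.00260 + 0.00068 = 0.45743 (working shown to 5 dp, full precision carried).
To 3 decimal places, D = 0.457.

0.457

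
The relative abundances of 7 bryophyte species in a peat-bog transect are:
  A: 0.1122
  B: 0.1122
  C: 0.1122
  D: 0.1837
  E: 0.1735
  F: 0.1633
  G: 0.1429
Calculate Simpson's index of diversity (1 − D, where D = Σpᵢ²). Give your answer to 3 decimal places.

D = 0.1122² + 0.1122² + 0.1122² + 0.1837² + 0.1735² + 0.1633² + 0.1429² = 0.01259 + 0.01259 + 0.01259 + 0.03375 + 0.03010 + 0.02667 + 0.02042 = 0.14870 (working shown to 5 dp, full precision carried).
So 1 − D = 0.85130, i.e. 0.851 to 3 decimal places.

0.851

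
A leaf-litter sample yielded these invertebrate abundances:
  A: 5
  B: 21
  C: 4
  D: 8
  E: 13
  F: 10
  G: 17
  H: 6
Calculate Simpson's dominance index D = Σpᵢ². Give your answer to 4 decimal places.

0.1616

Total N = 5+21+4+8+13+10+17+6 = 84, so the proportions are 0.059524, 0.25, 0.047619, 0.095238, 0.154762, 0.119048, 0.202381, 0.071429 (working shown to 6 dp, full precision carried).
D = 0.059524² + 0.25² + 0.047619² + 0.095238² + 0.154762² + 0.119048² + 0.202381² + 0.071429² = 0.003543 + 0.062500 + 0.002268 + 0.009070 + 0.023951 + 0.014172 + 0.040958 + 0.005102 = 0.161565.
To 4 decimal places, D = 0.1616.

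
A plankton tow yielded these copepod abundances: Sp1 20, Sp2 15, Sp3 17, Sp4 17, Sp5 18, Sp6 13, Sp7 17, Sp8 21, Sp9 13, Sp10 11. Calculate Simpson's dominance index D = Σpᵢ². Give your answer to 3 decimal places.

Total N = 20+15+17+17+18+13+17+21+13+11 = 162, so the proportions are 0.12346, 0.09259, 0.10494, 0.10494, 0.11111, 0.08025, 0.10494, 0.12963, 0.08025, 0.0679 (working shown to 5 dp, full precision carried).
D = 0.12346² + 0.09259² + 0.10494² + 0.10494² + 0.11111² + 0.08025² + 0.10494² + 0.12963² + 0.08025² + 0.0679² = 0.01524 + 0.00857 + 0.01101 + 0.01101 + 0.01235 + 0.00644 + 0.01101 + 0.01680 + 0.00644 + 0.00461 = 0.10349.
To 3 decimal places, D = 0.103.

0.103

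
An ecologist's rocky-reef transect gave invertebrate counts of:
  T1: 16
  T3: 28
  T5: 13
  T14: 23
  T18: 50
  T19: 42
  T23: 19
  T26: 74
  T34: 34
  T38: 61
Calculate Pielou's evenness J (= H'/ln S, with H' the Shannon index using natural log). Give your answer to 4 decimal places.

Total N = 16+28+13+23+50+42+19+74+34+61 = 360, so the proportions are 0.044444, 0.077778, 0.036111, 0.063889, 0.138889, 0.116667, 0.052778, 0.205556, 0.094444, 0.169444 (working shown to 6 dp, full precision carried).
H' = −Σ pᵢ ln pᵢ = −((-0.138378) + (-0.198637) + (-0.119931) + (-0.175733) + (-0.274178) + (-0.250651) + (-0.155255) + (-0.325197) + (-0.222865) + (-0.300803)) = 2.161627.
With S = 10 species, ln S = 2.302585, so J = 2.161627/2.302585 = 0.938783, i.e. 0.9388 to 4 decimal places.

0.9388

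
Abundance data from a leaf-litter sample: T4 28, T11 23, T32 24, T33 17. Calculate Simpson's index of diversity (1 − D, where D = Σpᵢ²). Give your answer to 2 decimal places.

0.74

Total N = 28+23+24+17 = 92, so the proportions are 0.3043, 0.25, 0.2609, 0.1848 (working shown to 4 dp, full precision carried).
D = 0.3043² + 0.25² + 0.2609² + 0.1848² = 0.0926 + 0.0625 + 0.0681 + 0.0341 = 0.2573.
So 1 − D = 0.7427, i.e. 0.74 to 2 decimal places.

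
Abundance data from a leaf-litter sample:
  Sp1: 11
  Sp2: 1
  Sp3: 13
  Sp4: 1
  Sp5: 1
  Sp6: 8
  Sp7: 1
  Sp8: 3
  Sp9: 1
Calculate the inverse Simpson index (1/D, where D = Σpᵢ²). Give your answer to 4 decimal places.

4.3478

Total N = 11+1+13+1+1+8+1+3+1 = 40, so the proportions are 0.275, 0.025, 0.325, 0.025, 0.025, 0.2, 0.025, 0.075, 0.025 (working shown to 8 dp, full precision carried).
D = 0.275² + 0.025² + 0.325² + 0.025² + 0.025² + 0.2² + 0.025² + 0.075² + 0.025² = 0.07562500 + 0.00062500 + 0.10562500 + 0.00062500 + 0.00062500 + 0.04000000 + 0.00062500 + 0.00562500 + 0.00062500 = 0.23000000.
So 1/D = 4.347826, i.e. 4.3478 to 4 decimal places.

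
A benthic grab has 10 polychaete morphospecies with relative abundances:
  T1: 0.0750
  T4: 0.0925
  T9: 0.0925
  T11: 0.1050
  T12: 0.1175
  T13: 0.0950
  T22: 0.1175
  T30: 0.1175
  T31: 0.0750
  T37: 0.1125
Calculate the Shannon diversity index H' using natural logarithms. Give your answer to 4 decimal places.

2.2898

Each pᵢ ln pᵢ term (working shown to 6 dp, full precision carried): 0.075×(-2.590267)=-0.194270, 0.0925×(-2.380547)=-0.220201, 0.0925×(-2.380547)=-0.220201, 0.105×(-2.253795)=-0.236648, 0.1175×(-2.141317)=-0.251605, 0.095×(-2.353878)=-0.223618, 0.1175×(-2.141317)=-0.251605, 0.1175×(-2.141317)=-0.251605, 0.075×(-2.590267)=-0.194270, 0.1125×(-2.184802)=-0.245790.
Sum = -2.289813, so H' = 2.2898.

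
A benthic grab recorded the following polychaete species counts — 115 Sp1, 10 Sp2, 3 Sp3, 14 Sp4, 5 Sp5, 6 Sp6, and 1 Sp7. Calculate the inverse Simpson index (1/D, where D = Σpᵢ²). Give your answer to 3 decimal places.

Total N = 115+10+3+14+5+6+1 = 154, so the proportions are 0.746753, 0.064935, 0.019481, 0.090909, 0.032468, 0.038961, 0.006494 (working shown to 6 dp, full precision carried).
D = 0.746753² + 0.064935² + 0.019481² + 0.090909² + 0.032468² + 0.038961² + 0.006494² = 0.557640 + 0.004217 + 0.000379 + 0.008264 + 0.001054 + 0.001518 + 0.000042 = 0.573115.
So 1/D = 1.74485, i.e. 1.745 to 3 decimal places.

1.745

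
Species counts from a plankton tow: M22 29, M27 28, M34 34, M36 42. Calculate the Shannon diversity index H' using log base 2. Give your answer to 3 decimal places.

Total N = 29+28+34+42 = 133, so the proportions are 0.21805, 0.21053, 0.25564, 0.31579 (working shown to 5 dp, full precision carried).
Each pᵢ log₂ pᵢ term: 0.21805×(-2.19730)=-0.47911, 0.21053×(-2.24793)=-0.47325, 0.25564×(-1.96782)=-0.50305, 0.31579×(-1.66297)=-0.52515.
Sum = -1.98056, so H' = 1.981.

1.981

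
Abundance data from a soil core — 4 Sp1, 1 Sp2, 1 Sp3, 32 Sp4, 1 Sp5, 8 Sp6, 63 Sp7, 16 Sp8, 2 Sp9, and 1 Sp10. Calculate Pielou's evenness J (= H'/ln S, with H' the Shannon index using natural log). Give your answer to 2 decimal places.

Total N = 4+1+1+32+1+8+63+16+2+1 = 129, so the proportions are 0.031, 0.0078, 0.0078, 0.2481, 0.0078, 0.062, 0.4884, 0.124, 0.0155, 0.0078 (working shown to 4 dp, full precision carried).
H' = −Σ pᵢ ln pᵢ = −((-0.1077) + (-0.0377) + (-0.0377) + (-0.3458) + (-0.0377) + (-0.1724) + (-0.3500) + (-0.2589) + (-0.0646) + (-0.0377)) = 1.4501.
With S = 10 species, ln S = 2.3026, so J = 1.4501/2.3026 = 0.6298, i.e. 0.63 to 2 decimal places.

0.63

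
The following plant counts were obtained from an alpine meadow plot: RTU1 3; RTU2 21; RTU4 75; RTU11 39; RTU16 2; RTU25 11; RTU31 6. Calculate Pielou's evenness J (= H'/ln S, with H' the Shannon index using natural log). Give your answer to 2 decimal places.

0.72

Total N = 3+21+75+39+2+11+6 = 157, so the proportions are 0.0191, 0.1338, 0.4777, 0.2484, 0.0127, 0.0701, 0.0382 (working shown to 4 dp, full precision carried).
H' = −Σ pᵢ ln pᵢ = −((-0.0756) + (-0.2691) + (-0.3529) + (-0.3460) + (-0.0556) + (-0.1863) + (-0.1248)) = 1.4102.
With S = 7 species, ln S = 1.9459, so J = 1.4102/1.9459 = 0.7247, i.e. 0.72 to 2 decimal places.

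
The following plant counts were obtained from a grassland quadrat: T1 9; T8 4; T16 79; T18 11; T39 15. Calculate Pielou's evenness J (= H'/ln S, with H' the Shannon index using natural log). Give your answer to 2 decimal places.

0.66

Total N = 9+4+79+11+15 = 118, so the proportions are 0.0763, 0.0339, 0.6695, 0.0932, 0.1271 (working shown to 4 dp, full precision carried).
H' = −Σ pᵢ ln pᵢ = −((-0.1963) + (-0.1147) + (-0.2686) + (-0.2212) + (-0.2622)) = 1.0630.
With S = 5 species, ln S = 1.6094, so J = 1.0630/1.6094 = 0.6605, i.e. 0.66 to 2 decimal places.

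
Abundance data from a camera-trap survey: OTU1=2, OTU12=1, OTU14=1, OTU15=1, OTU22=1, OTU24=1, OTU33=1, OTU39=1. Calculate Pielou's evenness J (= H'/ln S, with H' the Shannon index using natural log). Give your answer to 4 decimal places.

Total N = 2+1+1+1+1+1+1+1 = 9, so the proportions are 0.222222, 0.111111, 0.111111, 0.111111, 0.111111, 0.111111, 0.111111, 0.111111 (working shown to 6 dp, full precision carried).
H' = −Σ pᵢ ln pᵢ = −((-0.334239) + (-0.244136) + (-0.244136) + (-0.244136) + (-0.244136) + (-0.244136) + (-0.244136) + (-0.244136)) = 2.043192.
With S = 8 species, ln S = 2.079442, so J = 2.043192/2.079442 = 0.982568, i.e. 0.9826 to 4 decimal places.

0.9826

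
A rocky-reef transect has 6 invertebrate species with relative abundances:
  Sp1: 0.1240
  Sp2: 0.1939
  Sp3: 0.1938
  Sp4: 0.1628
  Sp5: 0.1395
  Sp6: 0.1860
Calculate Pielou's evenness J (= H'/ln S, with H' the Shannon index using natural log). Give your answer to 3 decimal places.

0.992

H' = −Σ pᵢ ln pᵢ = −((-0.25885) + (-0.31808) + (-0.31801) + (-0.29552) + (-0.27477) + (-0.31285)) = 1.77808 (working shown to 5 dp, full precision carried).
With S = 6 species, ln S = 1.79176, so J = 1.77808/1.79176 = 0.99237, i.e. 0.992 to 3 decimal places.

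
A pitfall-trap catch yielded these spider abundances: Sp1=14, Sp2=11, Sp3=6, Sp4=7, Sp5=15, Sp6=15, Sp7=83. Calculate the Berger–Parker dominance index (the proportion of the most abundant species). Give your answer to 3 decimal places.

Total N = 14+11+6+7+15+15+83 = 151, so the proportions are 0.09272, 0.07285, 0.03974, 0.04636, 0.09934, 0.09934, 0.54967 (working shown to 5 dp, full precision carried).
The largest proportion is 0.54967, i.e. d = 0.550 to 3 decimal places.

0.550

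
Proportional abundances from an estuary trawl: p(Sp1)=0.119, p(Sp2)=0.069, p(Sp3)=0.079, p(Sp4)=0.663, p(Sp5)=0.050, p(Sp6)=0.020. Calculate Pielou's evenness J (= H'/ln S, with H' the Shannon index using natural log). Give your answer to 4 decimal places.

H' = −Σ pᵢ ln pᵢ = −((-0.253307) + (-0.184482) + (-0.200526) + (-0.272480) + (-0.149787) + (-0.078240)) = 1.138822 (working shown to 6 dp, full precision carried).
With S = 6 species, ln S = 1.791759, so J = 1.138822/1.791759 = 0.635589, i.e. 0.6356 to 4 decimal places.

0.6356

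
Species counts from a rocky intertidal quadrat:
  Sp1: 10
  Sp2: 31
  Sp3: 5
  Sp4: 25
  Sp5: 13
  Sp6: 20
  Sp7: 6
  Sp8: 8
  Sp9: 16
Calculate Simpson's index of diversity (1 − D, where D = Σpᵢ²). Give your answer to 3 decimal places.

0.853

Total N = 10+31+5+25+13+20+6+8+16 = 134, so the proportions are 0.07463, 0.23134, 0.03731, 0.18657, 0.09701, 0.14925, 0.04478, 0.0597, 0.1194 (working shown to 5 dp, full precision carried).
D = 0.07463² + 0.23134² + 0.03731² + 0.18657² + 0.09701² + 0.14925² + 0.04478² + 0.0597² + 0.1194² = 0.00557 + 0.05352 + 0.00139 + 0.03481 + 0.00941 + 0.02228 + 0.00200 + 0.00356 + 0.01426 = 0.14680.
So 1 − D = 0.85320, i.e. 0.853 to 3 decimal places.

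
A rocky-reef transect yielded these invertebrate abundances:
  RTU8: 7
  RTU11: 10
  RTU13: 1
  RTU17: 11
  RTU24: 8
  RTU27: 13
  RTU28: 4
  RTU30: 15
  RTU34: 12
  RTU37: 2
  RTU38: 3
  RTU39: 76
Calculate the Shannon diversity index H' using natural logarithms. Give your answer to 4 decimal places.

Total N = 7+10+1+11+8+13+4+15+12+2+3+76 = 162, so the proportions are 0.04321, 0.061728, 0.006173, 0.067901, 0.049383, 0.080247, 0.024691, 0.092593, 0.074074, 0.012346, 0.018519, 0.469136 (working shown to 6 dp, full precision carried).
Each pᵢ ln pᵢ term: 0.04321×(-3.141686)=-0.135752, 0.061728×(-2.785011)=-0.171914, 0.006173×(-5.087596)=-0.031405, 0.067901×(-2.689701)=-0.182634, 0.049383×(-3.008155)=-0.148551, 0.080247×(-2.522647)=-0.202435, 0.024691×(-3.701302)=-0.091390, 0.092593×(-2.379546)=-0.220328, 0.074074×(-2.602690)=-0.192792, 0.012346×(-4.394449)=-0.054252, 0.018519×(-3.988984)=-0.073870, 0.469136×(-0.756863)=-0.355072.
Sum = -1.860395, so H' = 1.8604.

1.8604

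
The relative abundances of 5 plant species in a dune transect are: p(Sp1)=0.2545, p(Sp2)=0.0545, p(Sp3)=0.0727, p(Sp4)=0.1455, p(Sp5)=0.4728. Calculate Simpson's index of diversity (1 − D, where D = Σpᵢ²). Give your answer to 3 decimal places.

D = 0.2545² + 0.0545² + 0.0727² + 0.1455² + 0.4728² = 0.06477 + 0.00297 + 0.00529 + 0.02117 + 0.22354 = 0.31774 (working shown to 5 dp, full precision carried).
So 1 − D = 0.68226, i.e. 0.682 to 3 decimal places.

0.682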